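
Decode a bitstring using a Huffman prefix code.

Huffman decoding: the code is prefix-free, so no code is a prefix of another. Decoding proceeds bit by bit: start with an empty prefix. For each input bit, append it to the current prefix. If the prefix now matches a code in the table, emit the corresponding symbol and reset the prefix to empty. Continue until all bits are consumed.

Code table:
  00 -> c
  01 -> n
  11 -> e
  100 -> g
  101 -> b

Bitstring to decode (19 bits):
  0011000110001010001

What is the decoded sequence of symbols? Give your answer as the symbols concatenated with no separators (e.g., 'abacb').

Answer: cecngnncn

Derivation:
Bit 0: prefix='0' (no match yet)
Bit 1: prefix='00' -> emit 'c', reset
Bit 2: prefix='1' (no match yet)
Bit 3: prefix='11' -> emit 'e', reset
Bit 4: prefix='0' (no match yet)
Bit 5: prefix='00' -> emit 'c', reset
Bit 6: prefix='0' (no match yet)
Bit 7: prefix='01' -> emit 'n', reset
Bit 8: prefix='1' (no match yet)
Bit 9: prefix='10' (no match yet)
Bit 10: prefix='100' -> emit 'g', reset
Bit 11: prefix='0' (no match yet)
Bit 12: prefix='01' -> emit 'n', reset
Bit 13: prefix='0' (no match yet)
Bit 14: prefix='01' -> emit 'n', reset
Bit 15: prefix='0' (no match yet)
Bit 16: prefix='00' -> emit 'c', reset
Bit 17: prefix='0' (no match yet)
Bit 18: prefix='01' -> emit 'n', reset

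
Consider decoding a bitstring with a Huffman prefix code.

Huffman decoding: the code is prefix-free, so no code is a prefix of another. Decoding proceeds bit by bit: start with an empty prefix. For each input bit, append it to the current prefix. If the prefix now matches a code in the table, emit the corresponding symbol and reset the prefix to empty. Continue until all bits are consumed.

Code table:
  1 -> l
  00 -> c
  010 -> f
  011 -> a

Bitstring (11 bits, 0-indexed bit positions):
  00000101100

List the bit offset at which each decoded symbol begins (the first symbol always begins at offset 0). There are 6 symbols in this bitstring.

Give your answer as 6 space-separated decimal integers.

Answer: 0 2 4 7 8 9

Derivation:
Bit 0: prefix='0' (no match yet)
Bit 1: prefix='00' -> emit 'c', reset
Bit 2: prefix='0' (no match yet)
Bit 3: prefix='00' -> emit 'c', reset
Bit 4: prefix='0' (no match yet)
Bit 5: prefix='01' (no match yet)
Bit 6: prefix='010' -> emit 'f', reset
Bit 7: prefix='1' -> emit 'l', reset
Bit 8: prefix='1' -> emit 'l', reset
Bit 9: prefix='0' (no match yet)
Bit 10: prefix='00' -> emit 'c', reset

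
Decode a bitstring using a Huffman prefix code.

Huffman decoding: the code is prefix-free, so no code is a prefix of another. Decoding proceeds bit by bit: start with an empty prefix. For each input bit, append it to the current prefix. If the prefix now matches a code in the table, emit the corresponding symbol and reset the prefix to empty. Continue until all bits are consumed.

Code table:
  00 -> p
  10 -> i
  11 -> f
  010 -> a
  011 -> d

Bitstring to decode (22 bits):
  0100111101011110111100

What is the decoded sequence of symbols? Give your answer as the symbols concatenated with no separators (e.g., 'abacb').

Answer: adfaffdfp

Derivation:
Bit 0: prefix='0' (no match yet)
Bit 1: prefix='01' (no match yet)
Bit 2: prefix='010' -> emit 'a', reset
Bit 3: prefix='0' (no match yet)
Bit 4: prefix='01' (no match yet)
Bit 5: prefix='011' -> emit 'd', reset
Bit 6: prefix='1' (no match yet)
Bit 7: prefix='11' -> emit 'f', reset
Bit 8: prefix='0' (no match yet)
Bit 9: prefix='01' (no match yet)
Bit 10: prefix='010' -> emit 'a', reset
Bit 11: prefix='1' (no match yet)
Bit 12: prefix='11' -> emit 'f', reset
Bit 13: prefix='1' (no match yet)
Bit 14: prefix='11' -> emit 'f', reset
Bit 15: prefix='0' (no match yet)
Bit 16: prefix='01' (no match yet)
Bit 17: prefix='011' -> emit 'd', reset
Bit 18: prefix='1' (no match yet)
Bit 19: prefix='11' -> emit 'f', reset
Bit 20: prefix='0' (no match yet)
Bit 21: prefix='00' -> emit 'p', reset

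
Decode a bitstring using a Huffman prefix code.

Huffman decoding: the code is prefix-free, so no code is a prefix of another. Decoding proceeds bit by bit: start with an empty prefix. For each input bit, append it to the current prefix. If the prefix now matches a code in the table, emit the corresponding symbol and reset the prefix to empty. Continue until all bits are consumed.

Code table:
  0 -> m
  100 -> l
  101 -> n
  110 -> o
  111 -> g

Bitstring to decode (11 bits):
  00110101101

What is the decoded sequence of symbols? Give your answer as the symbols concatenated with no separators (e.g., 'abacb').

Answer: mmonn

Derivation:
Bit 0: prefix='0' -> emit 'm', reset
Bit 1: prefix='0' -> emit 'm', reset
Bit 2: prefix='1' (no match yet)
Bit 3: prefix='11' (no match yet)
Bit 4: prefix='110' -> emit 'o', reset
Bit 5: prefix='1' (no match yet)
Bit 6: prefix='10' (no match yet)
Bit 7: prefix='101' -> emit 'n', reset
Bit 8: prefix='1' (no match yet)
Bit 9: prefix='10' (no match yet)
Bit 10: prefix='101' -> emit 'n', reset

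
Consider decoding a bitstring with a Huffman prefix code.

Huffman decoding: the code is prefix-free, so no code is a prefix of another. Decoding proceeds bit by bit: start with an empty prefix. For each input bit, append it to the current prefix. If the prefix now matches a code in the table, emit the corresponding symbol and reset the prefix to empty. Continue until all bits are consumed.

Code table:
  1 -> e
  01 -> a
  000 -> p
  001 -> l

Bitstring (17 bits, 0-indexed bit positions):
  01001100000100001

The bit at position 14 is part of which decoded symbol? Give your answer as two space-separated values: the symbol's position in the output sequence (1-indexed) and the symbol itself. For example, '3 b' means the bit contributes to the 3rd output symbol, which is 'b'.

Bit 0: prefix='0' (no match yet)
Bit 1: prefix='01' -> emit 'a', reset
Bit 2: prefix='0' (no match yet)
Bit 3: prefix='00' (no match yet)
Bit 4: prefix='001' -> emit 'l', reset
Bit 5: prefix='1' -> emit 'e', reset
Bit 6: prefix='0' (no match yet)
Bit 7: prefix='00' (no match yet)
Bit 8: prefix='000' -> emit 'p', reset
Bit 9: prefix='0' (no match yet)
Bit 10: prefix='00' (no match yet)
Bit 11: prefix='001' -> emit 'l', reset
Bit 12: prefix='0' (no match yet)
Bit 13: prefix='00' (no match yet)
Bit 14: prefix='000' -> emit 'p', reset
Bit 15: prefix='0' (no match yet)
Bit 16: prefix='01' -> emit 'a', reset

Answer: 6 p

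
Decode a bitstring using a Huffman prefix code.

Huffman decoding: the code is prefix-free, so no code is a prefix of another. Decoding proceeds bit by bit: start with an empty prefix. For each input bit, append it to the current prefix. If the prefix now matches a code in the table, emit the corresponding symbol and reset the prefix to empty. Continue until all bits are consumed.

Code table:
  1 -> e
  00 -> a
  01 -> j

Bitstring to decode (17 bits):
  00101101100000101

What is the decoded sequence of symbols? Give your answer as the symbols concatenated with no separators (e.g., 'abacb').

Bit 0: prefix='0' (no match yet)
Bit 1: prefix='00' -> emit 'a', reset
Bit 2: prefix='1' -> emit 'e', reset
Bit 3: prefix='0' (no match yet)
Bit 4: prefix='01' -> emit 'j', reset
Bit 5: prefix='1' -> emit 'e', reset
Bit 6: prefix='0' (no match yet)
Bit 7: prefix='01' -> emit 'j', reset
Bit 8: prefix='1' -> emit 'e', reset
Bit 9: prefix='0' (no match yet)
Bit 10: prefix='00' -> emit 'a', reset
Bit 11: prefix='0' (no match yet)
Bit 12: prefix='00' -> emit 'a', reset
Bit 13: prefix='0' (no match yet)
Bit 14: prefix='01' -> emit 'j', reset
Bit 15: prefix='0' (no match yet)
Bit 16: prefix='01' -> emit 'j', reset

Answer: aejejeaajj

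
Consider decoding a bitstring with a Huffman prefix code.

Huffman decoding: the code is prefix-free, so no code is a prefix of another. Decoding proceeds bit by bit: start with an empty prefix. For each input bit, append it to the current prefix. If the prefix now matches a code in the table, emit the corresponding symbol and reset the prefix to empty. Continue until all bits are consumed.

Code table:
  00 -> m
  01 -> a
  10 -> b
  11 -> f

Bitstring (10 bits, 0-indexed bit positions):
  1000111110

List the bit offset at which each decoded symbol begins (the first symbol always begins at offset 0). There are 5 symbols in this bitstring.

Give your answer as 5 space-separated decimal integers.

Answer: 0 2 4 6 8

Derivation:
Bit 0: prefix='1' (no match yet)
Bit 1: prefix='10' -> emit 'b', reset
Bit 2: prefix='0' (no match yet)
Bit 3: prefix='00' -> emit 'm', reset
Bit 4: prefix='1' (no match yet)
Bit 5: prefix='11' -> emit 'f', reset
Bit 6: prefix='1' (no match yet)
Bit 7: prefix='11' -> emit 'f', reset
Bit 8: prefix='1' (no match yet)
Bit 9: prefix='10' -> emit 'b', reset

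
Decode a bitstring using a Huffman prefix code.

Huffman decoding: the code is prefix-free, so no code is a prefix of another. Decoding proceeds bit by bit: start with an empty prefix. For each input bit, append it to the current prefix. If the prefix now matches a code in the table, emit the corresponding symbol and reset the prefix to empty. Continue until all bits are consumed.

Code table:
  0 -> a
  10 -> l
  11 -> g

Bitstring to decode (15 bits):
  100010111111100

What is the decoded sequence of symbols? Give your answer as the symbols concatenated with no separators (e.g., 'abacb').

Bit 0: prefix='1' (no match yet)
Bit 1: prefix='10' -> emit 'l', reset
Bit 2: prefix='0' -> emit 'a', reset
Bit 3: prefix='0' -> emit 'a', reset
Bit 4: prefix='1' (no match yet)
Bit 5: prefix='10' -> emit 'l', reset
Bit 6: prefix='1' (no match yet)
Bit 7: prefix='11' -> emit 'g', reset
Bit 8: prefix='1' (no match yet)
Bit 9: prefix='11' -> emit 'g', reset
Bit 10: prefix='1' (no match yet)
Bit 11: prefix='11' -> emit 'g', reset
Bit 12: prefix='1' (no match yet)
Bit 13: prefix='10' -> emit 'l', reset
Bit 14: prefix='0' -> emit 'a', reset

Answer: laalgggla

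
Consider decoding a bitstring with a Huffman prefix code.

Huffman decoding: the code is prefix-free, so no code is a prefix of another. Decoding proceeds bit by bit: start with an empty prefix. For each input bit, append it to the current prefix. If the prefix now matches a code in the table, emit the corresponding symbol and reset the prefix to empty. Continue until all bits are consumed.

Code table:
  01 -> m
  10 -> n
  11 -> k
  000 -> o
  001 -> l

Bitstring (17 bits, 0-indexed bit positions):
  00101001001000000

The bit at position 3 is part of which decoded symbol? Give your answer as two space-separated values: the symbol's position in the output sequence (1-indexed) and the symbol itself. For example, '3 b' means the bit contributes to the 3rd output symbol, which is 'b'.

Bit 0: prefix='0' (no match yet)
Bit 1: prefix='00' (no match yet)
Bit 2: prefix='001' -> emit 'l', reset
Bit 3: prefix='0' (no match yet)
Bit 4: prefix='01' -> emit 'm', reset
Bit 5: prefix='0' (no match yet)
Bit 6: prefix='00' (no match yet)
Bit 7: prefix='001' -> emit 'l', reset

Answer: 2 m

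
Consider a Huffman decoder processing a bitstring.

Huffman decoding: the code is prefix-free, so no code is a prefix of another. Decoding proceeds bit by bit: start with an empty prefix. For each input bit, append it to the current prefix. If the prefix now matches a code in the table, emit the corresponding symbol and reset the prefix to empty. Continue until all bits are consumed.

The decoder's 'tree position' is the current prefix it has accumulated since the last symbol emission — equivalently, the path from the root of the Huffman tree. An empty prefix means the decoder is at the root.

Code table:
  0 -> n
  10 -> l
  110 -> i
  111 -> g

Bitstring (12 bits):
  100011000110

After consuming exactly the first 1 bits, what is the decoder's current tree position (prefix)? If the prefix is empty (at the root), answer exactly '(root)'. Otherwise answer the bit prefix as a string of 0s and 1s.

Bit 0: prefix='1' (no match yet)

Answer: 1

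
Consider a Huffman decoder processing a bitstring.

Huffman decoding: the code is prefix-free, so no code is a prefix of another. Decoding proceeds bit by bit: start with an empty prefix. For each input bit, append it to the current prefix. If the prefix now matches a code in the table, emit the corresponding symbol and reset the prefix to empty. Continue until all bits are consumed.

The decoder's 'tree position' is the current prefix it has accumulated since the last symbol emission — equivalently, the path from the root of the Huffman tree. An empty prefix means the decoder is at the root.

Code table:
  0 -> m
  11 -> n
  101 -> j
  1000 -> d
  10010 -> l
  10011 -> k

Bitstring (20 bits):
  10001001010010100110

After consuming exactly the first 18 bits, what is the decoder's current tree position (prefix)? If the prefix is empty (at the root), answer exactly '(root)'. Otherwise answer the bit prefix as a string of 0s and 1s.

Bit 0: prefix='1' (no match yet)
Bit 1: prefix='10' (no match yet)
Bit 2: prefix='100' (no match yet)
Bit 3: prefix='1000' -> emit 'd', reset
Bit 4: prefix='1' (no match yet)
Bit 5: prefix='10' (no match yet)
Bit 6: prefix='100' (no match yet)
Bit 7: prefix='1001' (no match yet)
Bit 8: prefix='10010' -> emit 'l', reset
Bit 9: prefix='1' (no match yet)
Bit 10: prefix='10' (no match yet)
Bit 11: prefix='100' (no match yet)
Bit 12: prefix='1001' (no match yet)
Bit 13: prefix='10010' -> emit 'l', reset
Bit 14: prefix='1' (no match yet)
Bit 15: prefix='10' (no match yet)
Bit 16: prefix='100' (no match yet)
Bit 17: prefix='1001' (no match yet)

Answer: 1001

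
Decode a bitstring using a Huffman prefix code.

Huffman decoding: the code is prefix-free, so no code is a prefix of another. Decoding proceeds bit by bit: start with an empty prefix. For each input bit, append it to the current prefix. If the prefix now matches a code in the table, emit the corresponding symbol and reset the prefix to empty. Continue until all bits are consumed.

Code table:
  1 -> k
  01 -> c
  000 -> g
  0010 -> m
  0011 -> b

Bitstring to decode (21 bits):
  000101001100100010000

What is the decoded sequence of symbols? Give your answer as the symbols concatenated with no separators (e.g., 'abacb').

Answer: gkcbmmg

Derivation:
Bit 0: prefix='0' (no match yet)
Bit 1: prefix='00' (no match yet)
Bit 2: prefix='000' -> emit 'g', reset
Bit 3: prefix='1' -> emit 'k', reset
Bit 4: prefix='0' (no match yet)
Bit 5: prefix='01' -> emit 'c', reset
Bit 6: prefix='0' (no match yet)
Bit 7: prefix='00' (no match yet)
Bit 8: prefix='001' (no match yet)
Bit 9: prefix='0011' -> emit 'b', reset
Bit 10: prefix='0' (no match yet)
Bit 11: prefix='00' (no match yet)
Bit 12: prefix='001' (no match yet)
Bit 13: prefix='0010' -> emit 'm', reset
Bit 14: prefix='0' (no match yet)
Bit 15: prefix='00' (no match yet)
Bit 16: prefix='001' (no match yet)
Bit 17: prefix='0010' -> emit 'm', reset
Bit 18: prefix='0' (no match yet)
Bit 19: prefix='00' (no match yet)
Bit 20: prefix='000' -> emit 'g', reset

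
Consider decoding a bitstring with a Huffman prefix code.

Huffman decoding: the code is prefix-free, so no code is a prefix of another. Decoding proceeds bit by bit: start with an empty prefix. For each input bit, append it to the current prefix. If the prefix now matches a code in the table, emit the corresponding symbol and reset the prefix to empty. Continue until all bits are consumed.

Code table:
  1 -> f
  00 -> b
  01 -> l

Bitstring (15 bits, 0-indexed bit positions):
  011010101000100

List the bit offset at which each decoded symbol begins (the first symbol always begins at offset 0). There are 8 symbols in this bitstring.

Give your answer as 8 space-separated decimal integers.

Answer: 0 2 3 5 7 9 11 13

Derivation:
Bit 0: prefix='0' (no match yet)
Bit 1: prefix='01' -> emit 'l', reset
Bit 2: prefix='1' -> emit 'f', reset
Bit 3: prefix='0' (no match yet)
Bit 4: prefix='01' -> emit 'l', reset
Bit 5: prefix='0' (no match yet)
Bit 6: prefix='01' -> emit 'l', reset
Bit 7: prefix='0' (no match yet)
Bit 8: prefix='01' -> emit 'l', reset
Bit 9: prefix='0' (no match yet)
Bit 10: prefix='00' -> emit 'b', reset
Bit 11: prefix='0' (no match yet)
Bit 12: prefix='01' -> emit 'l', reset
Bit 13: prefix='0' (no match yet)
Bit 14: prefix='00' -> emit 'b', reset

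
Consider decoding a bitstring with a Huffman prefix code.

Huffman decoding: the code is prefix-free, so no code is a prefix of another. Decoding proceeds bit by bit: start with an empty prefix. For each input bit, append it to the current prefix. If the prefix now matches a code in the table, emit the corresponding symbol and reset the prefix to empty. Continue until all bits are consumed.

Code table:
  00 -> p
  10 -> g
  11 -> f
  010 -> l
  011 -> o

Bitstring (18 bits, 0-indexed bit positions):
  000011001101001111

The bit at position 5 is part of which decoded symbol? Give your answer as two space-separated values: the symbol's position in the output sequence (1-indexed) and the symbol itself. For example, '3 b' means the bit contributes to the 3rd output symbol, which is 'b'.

Answer: 3 f

Derivation:
Bit 0: prefix='0' (no match yet)
Bit 1: prefix='00' -> emit 'p', reset
Bit 2: prefix='0' (no match yet)
Bit 3: prefix='00' -> emit 'p', reset
Bit 4: prefix='1' (no match yet)
Bit 5: prefix='11' -> emit 'f', reset
Bit 6: prefix='0' (no match yet)
Bit 7: prefix='00' -> emit 'p', reset
Bit 8: prefix='1' (no match yet)
Bit 9: prefix='11' -> emit 'f', reset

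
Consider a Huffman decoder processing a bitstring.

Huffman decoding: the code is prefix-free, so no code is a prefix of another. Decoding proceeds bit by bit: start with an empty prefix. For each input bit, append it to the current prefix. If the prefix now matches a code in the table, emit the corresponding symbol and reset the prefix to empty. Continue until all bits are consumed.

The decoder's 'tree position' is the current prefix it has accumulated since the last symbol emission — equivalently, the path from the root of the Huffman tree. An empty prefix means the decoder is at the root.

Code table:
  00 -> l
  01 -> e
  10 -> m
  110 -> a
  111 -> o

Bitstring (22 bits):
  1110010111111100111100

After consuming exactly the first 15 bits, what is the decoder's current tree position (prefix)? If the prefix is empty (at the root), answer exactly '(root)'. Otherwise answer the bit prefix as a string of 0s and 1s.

Answer: (root)

Derivation:
Bit 0: prefix='1' (no match yet)
Bit 1: prefix='11' (no match yet)
Bit 2: prefix='111' -> emit 'o', reset
Bit 3: prefix='0' (no match yet)
Bit 4: prefix='00' -> emit 'l', reset
Bit 5: prefix='1' (no match yet)
Bit 6: prefix='10' -> emit 'm', reset
Bit 7: prefix='1' (no match yet)
Bit 8: prefix='11' (no match yet)
Bit 9: prefix='111' -> emit 'o', reset
Bit 10: prefix='1' (no match yet)
Bit 11: prefix='11' (no match yet)
Bit 12: prefix='111' -> emit 'o', reset
Bit 13: prefix='1' (no match yet)
Bit 14: prefix='10' -> emit 'm', reset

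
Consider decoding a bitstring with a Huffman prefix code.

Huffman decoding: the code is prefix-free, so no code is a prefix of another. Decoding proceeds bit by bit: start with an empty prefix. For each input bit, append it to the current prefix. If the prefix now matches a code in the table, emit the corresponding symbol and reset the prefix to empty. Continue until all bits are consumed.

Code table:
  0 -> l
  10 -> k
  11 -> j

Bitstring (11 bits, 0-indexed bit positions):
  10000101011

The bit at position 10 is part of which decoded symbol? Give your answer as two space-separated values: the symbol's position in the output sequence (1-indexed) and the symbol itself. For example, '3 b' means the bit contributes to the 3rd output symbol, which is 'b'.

Answer: 7 j

Derivation:
Bit 0: prefix='1' (no match yet)
Bit 1: prefix='10' -> emit 'k', reset
Bit 2: prefix='0' -> emit 'l', reset
Bit 3: prefix='0' -> emit 'l', reset
Bit 4: prefix='0' -> emit 'l', reset
Bit 5: prefix='1' (no match yet)
Bit 6: prefix='10' -> emit 'k', reset
Bit 7: prefix='1' (no match yet)
Bit 8: prefix='10' -> emit 'k', reset
Bit 9: prefix='1' (no match yet)
Bit 10: prefix='11' -> emit 'j', reset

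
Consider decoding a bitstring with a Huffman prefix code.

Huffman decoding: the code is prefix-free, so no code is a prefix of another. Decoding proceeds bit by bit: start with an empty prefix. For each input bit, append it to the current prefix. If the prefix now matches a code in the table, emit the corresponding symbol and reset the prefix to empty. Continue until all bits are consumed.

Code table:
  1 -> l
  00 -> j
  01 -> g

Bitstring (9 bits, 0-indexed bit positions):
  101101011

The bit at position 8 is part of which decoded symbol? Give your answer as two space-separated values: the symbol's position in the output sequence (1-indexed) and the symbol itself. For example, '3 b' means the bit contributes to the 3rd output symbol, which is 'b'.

Answer: 6 l

Derivation:
Bit 0: prefix='1' -> emit 'l', reset
Bit 1: prefix='0' (no match yet)
Bit 2: prefix='01' -> emit 'g', reset
Bit 3: prefix='1' -> emit 'l', reset
Bit 4: prefix='0' (no match yet)
Bit 5: prefix='01' -> emit 'g', reset
Bit 6: prefix='0' (no match yet)
Bit 7: prefix='01' -> emit 'g', reset
Bit 8: prefix='1' -> emit 'l', reset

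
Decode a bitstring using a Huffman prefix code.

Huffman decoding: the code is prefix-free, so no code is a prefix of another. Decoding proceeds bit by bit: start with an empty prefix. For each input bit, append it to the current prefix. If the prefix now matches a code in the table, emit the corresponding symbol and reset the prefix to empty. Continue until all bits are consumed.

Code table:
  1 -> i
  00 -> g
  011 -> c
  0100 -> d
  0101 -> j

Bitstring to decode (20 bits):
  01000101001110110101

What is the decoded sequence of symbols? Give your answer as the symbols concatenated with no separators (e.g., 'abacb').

Answer: djgiiicj

Derivation:
Bit 0: prefix='0' (no match yet)
Bit 1: prefix='01' (no match yet)
Bit 2: prefix='010' (no match yet)
Bit 3: prefix='0100' -> emit 'd', reset
Bit 4: prefix='0' (no match yet)
Bit 5: prefix='01' (no match yet)
Bit 6: prefix='010' (no match yet)
Bit 7: prefix='0101' -> emit 'j', reset
Bit 8: prefix='0' (no match yet)
Bit 9: prefix='00' -> emit 'g', reset
Bit 10: prefix='1' -> emit 'i', reset
Bit 11: prefix='1' -> emit 'i', reset
Bit 12: prefix='1' -> emit 'i', reset
Bit 13: prefix='0' (no match yet)
Bit 14: prefix='01' (no match yet)
Bit 15: prefix='011' -> emit 'c', reset
Bit 16: prefix='0' (no match yet)
Bit 17: prefix='01' (no match yet)
Bit 18: prefix='010' (no match yet)
Bit 19: prefix='0101' -> emit 'j', reset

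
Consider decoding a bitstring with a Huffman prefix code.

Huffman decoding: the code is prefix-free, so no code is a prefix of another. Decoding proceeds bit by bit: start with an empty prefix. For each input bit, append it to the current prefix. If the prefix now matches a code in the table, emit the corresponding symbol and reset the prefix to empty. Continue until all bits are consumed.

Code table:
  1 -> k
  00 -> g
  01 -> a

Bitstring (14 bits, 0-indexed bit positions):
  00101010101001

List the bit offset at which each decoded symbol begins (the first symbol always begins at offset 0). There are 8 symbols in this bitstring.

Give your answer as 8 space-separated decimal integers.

Bit 0: prefix='0' (no match yet)
Bit 1: prefix='00' -> emit 'g', reset
Bit 2: prefix='1' -> emit 'k', reset
Bit 3: prefix='0' (no match yet)
Bit 4: prefix='01' -> emit 'a', reset
Bit 5: prefix='0' (no match yet)
Bit 6: prefix='01' -> emit 'a', reset
Bit 7: prefix='0' (no match yet)
Bit 8: prefix='01' -> emit 'a', reset
Bit 9: prefix='0' (no match yet)
Bit 10: prefix='01' -> emit 'a', reset
Bit 11: prefix='0' (no match yet)
Bit 12: prefix='00' -> emit 'g', reset
Bit 13: prefix='1' -> emit 'k', reset

Answer: 0 2 3 5 7 9 11 13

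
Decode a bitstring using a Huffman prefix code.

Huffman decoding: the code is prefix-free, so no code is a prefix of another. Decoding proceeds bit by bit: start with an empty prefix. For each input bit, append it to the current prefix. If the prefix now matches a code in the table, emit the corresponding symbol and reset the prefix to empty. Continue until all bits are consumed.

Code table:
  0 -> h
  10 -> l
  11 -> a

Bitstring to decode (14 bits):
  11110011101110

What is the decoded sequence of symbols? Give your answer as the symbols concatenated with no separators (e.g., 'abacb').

Answer: aahhalal

Derivation:
Bit 0: prefix='1' (no match yet)
Bit 1: prefix='11' -> emit 'a', reset
Bit 2: prefix='1' (no match yet)
Bit 3: prefix='11' -> emit 'a', reset
Bit 4: prefix='0' -> emit 'h', reset
Bit 5: prefix='0' -> emit 'h', reset
Bit 6: prefix='1' (no match yet)
Bit 7: prefix='11' -> emit 'a', reset
Bit 8: prefix='1' (no match yet)
Bit 9: prefix='10' -> emit 'l', reset
Bit 10: prefix='1' (no match yet)
Bit 11: prefix='11' -> emit 'a', reset
Bit 12: prefix='1' (no match yet)
Bit 13: prefix='10' -> emit 'l', reset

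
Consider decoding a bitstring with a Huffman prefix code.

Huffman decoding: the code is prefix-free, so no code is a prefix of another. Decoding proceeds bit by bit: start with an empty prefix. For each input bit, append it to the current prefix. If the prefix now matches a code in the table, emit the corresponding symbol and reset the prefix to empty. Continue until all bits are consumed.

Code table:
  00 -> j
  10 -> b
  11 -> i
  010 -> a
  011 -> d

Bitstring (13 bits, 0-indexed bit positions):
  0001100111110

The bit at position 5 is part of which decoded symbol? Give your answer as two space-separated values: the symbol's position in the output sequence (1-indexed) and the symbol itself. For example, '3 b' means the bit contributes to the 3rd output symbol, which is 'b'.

Bit 0: prefix='0' (no match yet)
Bit 1: prefix='00' -> emit 'j', reset
Bit 2: prefix='0' (no match yet)
Bit 3: prefix='01' (no match yet)
Bit 4: prefix='011' -> emit 'd', reset
Bit 5: prefix='0' (no match yet)
Bit 6: prefix='00' -> emit 'j', reset
Bit 7: prefix='1' (no match yet)
Bit 8: prefix='11' -> emit 'i', reset
Bit 9: prefix='1' (no match yet)

Answer: 3 j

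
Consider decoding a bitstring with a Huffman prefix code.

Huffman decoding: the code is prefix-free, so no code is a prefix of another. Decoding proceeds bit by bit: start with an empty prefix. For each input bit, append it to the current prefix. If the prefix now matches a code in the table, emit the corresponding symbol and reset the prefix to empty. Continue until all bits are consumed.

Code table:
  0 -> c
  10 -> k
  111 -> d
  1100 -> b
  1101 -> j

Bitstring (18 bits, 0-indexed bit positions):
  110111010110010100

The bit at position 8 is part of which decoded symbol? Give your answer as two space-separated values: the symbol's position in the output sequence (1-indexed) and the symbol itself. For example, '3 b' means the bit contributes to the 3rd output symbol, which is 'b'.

Bit 0: prefix='1' (no match yet)
Bit 1: prefix='11' (no match yet)
Bit 2: prefix='110' (no match yet)
Bit 3: prefix='1101' -> emit 'j', reset
Bit 4: prefix='1' (no match yet)
Bit 5: prefix='11' (no match yet)
Bit 6: prefix='110' (no match yet)
Bit 7: prefix='1101' -> emit 'j', reset
Bit 8: prefix='0' -> emit 'c', reset
Bit 9: prefix='1' (no match yet)
Bit 10: prefix='11' (no match yet)
Bit 11: prefix='110' (no match yet)
Bit 12: prefix='1100' -> emit 'b', reset

Answer: 3 c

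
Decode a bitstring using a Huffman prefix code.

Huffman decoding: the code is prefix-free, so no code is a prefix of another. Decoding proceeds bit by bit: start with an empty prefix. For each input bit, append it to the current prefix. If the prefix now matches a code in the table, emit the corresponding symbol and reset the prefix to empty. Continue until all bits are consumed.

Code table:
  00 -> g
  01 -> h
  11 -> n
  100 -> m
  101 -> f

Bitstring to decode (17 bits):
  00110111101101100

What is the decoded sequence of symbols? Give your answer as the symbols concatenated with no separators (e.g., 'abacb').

Bit 0: prefix='0' (no match yet)
Bit 1: prefix='00' -> emit 'g', reset
Bit 2: prefix='1' (no match yet)
Bit 3: prefix='11' -> emit 'n', reset
Bit 4: prefix='0' (no match yet)
Bit 5: prefix='01' -> emit 'h', reset
Bit 6: prefix='1' (no match yet)
Bit 7: prefix='11' -> emit 'n', reset
Bit 8: prefix='1' (no match yet)
Bit 9: prefix='10' (no match yet)
Bit 10: prefix='101' -> emit 'f', reset
Bit 11: prefix='1' (no match yet)
Bit 12: prefix='10' (no match yet)
Bit 13: prefix='101' -> emit 'f', reset
Bit 14: prefix='1' (no match yet)
Bit 15: prefix='10' (no match yet)
Bit 16: prefix='100' -> emit 'm', reset

Answer: gnhnffm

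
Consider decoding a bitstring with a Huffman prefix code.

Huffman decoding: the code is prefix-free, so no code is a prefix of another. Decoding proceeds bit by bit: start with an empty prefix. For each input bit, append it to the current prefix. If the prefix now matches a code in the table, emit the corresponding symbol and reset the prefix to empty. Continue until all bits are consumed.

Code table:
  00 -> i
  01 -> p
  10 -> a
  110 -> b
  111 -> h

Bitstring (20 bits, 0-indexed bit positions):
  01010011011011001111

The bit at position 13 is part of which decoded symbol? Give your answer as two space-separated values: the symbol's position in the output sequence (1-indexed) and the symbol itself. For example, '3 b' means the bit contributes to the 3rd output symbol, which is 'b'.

Bit 0: prefix='0' (no match yet)
Bit 1: prefix='01' -> emit 'p', reset
Bit 2: prefix='0' (no match yet)
Bit 3: prefix='01' -> emit 'p', reset
Bit 4: prefix='0' (no match yet)
Bit 5: prefix='00' -> emit 'i', reset
Bit 6: prefix='1' (no match yet)
Bit 7: prefix='11' (no match yet)
Bit 8: prefix='110' -> emit 'b', reset
Bit 9: prefix='1' (no match yet)
Bit 10: prefix='11' (no match yet)
Bit 11: prefix='110' -> emit 'b', reset
Bit 12: prefix='1' (no match yet)
Bit 13: prefix='11' (no match yet)
Bit 14: prefix='110' -> emit 'b', reset
Bit 15: prefix='0' (no match yet)
Bit 16: prefix='01' -> emit 'p', reset
Bit 17: prefix='1' (no match yet)

Answer: 6 b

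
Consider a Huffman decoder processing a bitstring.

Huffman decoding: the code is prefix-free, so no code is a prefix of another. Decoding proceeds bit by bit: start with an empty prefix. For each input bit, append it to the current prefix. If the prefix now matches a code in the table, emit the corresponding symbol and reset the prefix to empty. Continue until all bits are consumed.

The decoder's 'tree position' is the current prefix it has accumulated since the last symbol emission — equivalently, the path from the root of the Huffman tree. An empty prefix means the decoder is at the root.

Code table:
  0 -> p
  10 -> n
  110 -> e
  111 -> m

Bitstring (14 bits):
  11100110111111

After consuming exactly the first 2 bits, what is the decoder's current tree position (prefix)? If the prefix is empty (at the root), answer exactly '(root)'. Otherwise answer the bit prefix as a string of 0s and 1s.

Answer: 11

Derivation:
Bit 0: prefix='1' (no match yet)
Bit 1: prefix='11' (no match yet)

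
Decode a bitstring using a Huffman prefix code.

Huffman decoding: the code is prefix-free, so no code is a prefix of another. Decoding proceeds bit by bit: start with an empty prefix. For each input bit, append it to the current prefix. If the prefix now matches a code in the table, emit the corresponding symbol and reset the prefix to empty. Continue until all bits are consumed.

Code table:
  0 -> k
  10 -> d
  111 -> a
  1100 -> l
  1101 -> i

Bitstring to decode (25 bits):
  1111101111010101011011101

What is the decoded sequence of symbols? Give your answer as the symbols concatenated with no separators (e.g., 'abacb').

Bit 0: prefix='1' (no match yet)
Bit 1: prefix='11' (no match yet)
Bit 2: prefix='111' -> emit 'a', reset
Bit 3: prefix='1' (no match yet)
Bit 4: prefix='11' (no match yet)
Bit 5: prefix='110' (no match yet)
Bit 6: prefix='1101' -> emit 'i', reset
Bit 7: prefix='1' (no match yet)
Bit 8: prefix='11' (no match yet)
Bit 9: prefix='111' -> emit 'a', reset
Bit 10: prefix='0' -> emit 'k', reset
Bit 11: prefix='1' (no match yet)
Bit 12: prefix='10' -> emit 'd', reset
Bit 13: prefix='1' (no match yet)
Bit 14: prefix='10' -> emit 'd', reset
Bit 15: prefix='1' (no match yet)
Bit 16: prefix='10' -> emit 'd', reset
Bit 17: prefix='1' (no match yet)
Bit 18: prefix='11' (no match yet)
Bit 19: prefix='110' (no match yet)
Bit 20: prefix='1101' -> emit 'i', reset
Bit 21: prefix='1' (no match yet)
Bit 22: prefix='11' (no match yet)
Bit 23: prefix='110' (no match yet)
Bit 24: prefix='1101' -> emit 'i', reset

Answer: aiakdddii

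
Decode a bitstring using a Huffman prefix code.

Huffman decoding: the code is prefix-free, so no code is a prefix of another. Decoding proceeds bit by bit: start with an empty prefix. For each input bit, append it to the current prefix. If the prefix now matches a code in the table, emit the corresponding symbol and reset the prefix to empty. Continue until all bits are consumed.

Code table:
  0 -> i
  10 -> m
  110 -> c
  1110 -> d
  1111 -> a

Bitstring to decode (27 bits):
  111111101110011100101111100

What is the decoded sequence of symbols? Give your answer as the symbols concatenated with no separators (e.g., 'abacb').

Bit 0: prefix='1' (no match yet)
Bit 1: prefix='11' (no match yet)
Bit 2: prefix='111' (no match yet)
Bit 3: prefix='1111' -> emit 'a', reset
Bit 4: prefix='1' (no match yet)
Bit 5: prefix='11' (no match yet)
Bit 6: prefix='111' (no match yet)
Bit 7: prefix='1110' -> emit 'd', reset
Bit 8: prefix='1' (no match yet)
Bit 9: prefix='11' (no match yet)
Bit 10: prefix='111' (no match yet)
Bit 11: prefix='1110' -> emit 'd', reset
Bit 12: prefix='0' -> emit 'i', reset
Bit 13: prefix='1' (no match yet)
Bit 14: prefix='11' (no match yet)
Bit 15: prefix='111' (no match yet)
Bit 16: prefix='1110' -> emit 'd', reset
Bit 17: prefix='0' -> emit 'i', reset
Bit 18: prefix='1' (no match yet)
Bit 19: prefix='10' -> emit 'm', reset
Bit 20: prefix='1' (no match yet)
Bit 21: prefix='11' (no match yet)
Bit 22: prefix='111' (no match yet)
Bit 23: prefix='1111' -> emit 'a', reset
Bit 24: prefix='1' (no match yet)
Bit 25: prefix='10' -> emit 'm', reset
Bit 26: prefix='0' -> emit 'i', reset

Answer: addidimami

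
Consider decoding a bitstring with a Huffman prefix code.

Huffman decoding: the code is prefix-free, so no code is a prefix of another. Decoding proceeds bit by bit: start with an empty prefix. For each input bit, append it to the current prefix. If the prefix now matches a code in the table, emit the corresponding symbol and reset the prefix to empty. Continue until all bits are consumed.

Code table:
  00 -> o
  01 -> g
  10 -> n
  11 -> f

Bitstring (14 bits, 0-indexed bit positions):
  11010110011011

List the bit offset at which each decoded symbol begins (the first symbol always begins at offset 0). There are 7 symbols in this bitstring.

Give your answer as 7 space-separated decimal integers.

Bit 0: prefix='1' (no match yet)
Bit 1: prefix='11' -> emit 'f', reset
Bit 2: prefix='0' (no match yet)
Bit 3: prefix='01' -> emit 'g', reset
Bit 4: prefix='0' (no match yet)
Bit 5: prefix='01' -> emit 'g', reset
Bit 6: prefix='1' (no match yet)
Bit 7: prefix='10' -> emit 'n', reset
Bit 8: prefix='0' (no match yet)
Bit 9: prefix='01' -> emit 'g', reset
Bit 10: prefix='1' (no match yet)
Bit 11: prefix='10' -> emit 'n', reset
Bit 12: prefix='1' (no match yet)
Bit 13: prefix='11' -> emit 'f', reset

Answer: 0 2 4 6 8 10 12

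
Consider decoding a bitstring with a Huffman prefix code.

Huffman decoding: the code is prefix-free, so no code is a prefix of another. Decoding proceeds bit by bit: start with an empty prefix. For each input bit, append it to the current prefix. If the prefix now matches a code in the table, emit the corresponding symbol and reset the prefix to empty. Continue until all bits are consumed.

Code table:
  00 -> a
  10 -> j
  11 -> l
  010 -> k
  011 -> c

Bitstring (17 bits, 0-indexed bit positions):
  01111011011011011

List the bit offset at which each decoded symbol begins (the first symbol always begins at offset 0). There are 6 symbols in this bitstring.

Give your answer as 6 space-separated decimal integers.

Bit 0: prefix='0' (no match yet)
Bit 1: prefix='01' (no match yet)
Bit 2: prefix='011' -> emit 'c', reset
Bit 3: prefix='1' (no match yet)
Bit 4: prefix='11' -> emit 'l', reset
Bit 5: prefix='0' (no match yet)
Bit 6: prefix='01' (no match yet)
Bit 7: prefix='011' -> emit 'c', reset
Bit 8: prefix='0' (no match yet)
Bit 9: prefix='01' (no match yet)
Bit 10: prefix='011' -> emit 'c', reset
Bit 11: prefix='0' (no match yet)
Bit 12: prefix='01' (no match yet)
Bit 13: prefix='011' -> emit 'c', reset
Bit 14: prefix='0' (no match yet)
Bit 15: prefix='01' (no match yet)
Bit 16: prefix='011' -> emit 'c', reset

Answer: 0 3 5 8 11 14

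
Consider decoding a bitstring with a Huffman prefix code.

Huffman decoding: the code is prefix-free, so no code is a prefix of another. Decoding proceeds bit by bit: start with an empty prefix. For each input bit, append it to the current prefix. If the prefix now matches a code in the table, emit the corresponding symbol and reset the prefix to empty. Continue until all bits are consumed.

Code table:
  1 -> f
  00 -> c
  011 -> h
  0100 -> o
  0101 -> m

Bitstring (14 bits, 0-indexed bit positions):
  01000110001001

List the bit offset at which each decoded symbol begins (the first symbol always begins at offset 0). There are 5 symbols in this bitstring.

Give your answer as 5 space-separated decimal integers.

Answer: 0 4 7 9 13

Derivation:
Bit 0: prefix='0' (no match yet)
Bit 1: prefix='01' (no match yet)
Bit 2: prefix='010' (no match yet)
Bit 3: prefix='0100' -> emit 'o', reset
Bit 4: prefix='0' (no match yet)
Bit 5: prefix='01' (no match yet)
Bit 6: prefix='011' -> emit 'h', reset
Bit 7: prefix='0' (no match yet)
Bit 8: prefix='00' -> emit 'c', reset
Bit 9: prefix='0' (no match yet)
Bit 10: prefix='01' (no match yet)
Bit 11: prefix='010' (no match yet)
Bit 12: prefix='0100' -> emit 'o', reset
Bit 13: prefix='1' -> emit 'f', reset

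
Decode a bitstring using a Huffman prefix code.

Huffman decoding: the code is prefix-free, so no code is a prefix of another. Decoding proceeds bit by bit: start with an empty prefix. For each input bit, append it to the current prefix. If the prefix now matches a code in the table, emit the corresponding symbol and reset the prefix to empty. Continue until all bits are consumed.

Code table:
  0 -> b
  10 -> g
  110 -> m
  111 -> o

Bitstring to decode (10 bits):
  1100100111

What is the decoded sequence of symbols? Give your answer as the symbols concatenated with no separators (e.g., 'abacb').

Answer: mbgbo

Derivation:
Bit 0: prefix='1' (no match yet)
Bit 1: prefix='11' (no match yet)
Bit 2: prefix='110' -> emit 'm', reset
Bit 3: prefix='0' -> emit 'b', reset
Bit 4: prefix='1' (no match yet)
Bit 5: prefix='10' -> emit 'g', reset
Bit 6: prefix='0' -> emit 'b', reset
Bit 7: prefix='1' (no match yet)
Bit 8: prefix='11' (no match yet)
Bit 9: prefix='111' -> emit 'o', reset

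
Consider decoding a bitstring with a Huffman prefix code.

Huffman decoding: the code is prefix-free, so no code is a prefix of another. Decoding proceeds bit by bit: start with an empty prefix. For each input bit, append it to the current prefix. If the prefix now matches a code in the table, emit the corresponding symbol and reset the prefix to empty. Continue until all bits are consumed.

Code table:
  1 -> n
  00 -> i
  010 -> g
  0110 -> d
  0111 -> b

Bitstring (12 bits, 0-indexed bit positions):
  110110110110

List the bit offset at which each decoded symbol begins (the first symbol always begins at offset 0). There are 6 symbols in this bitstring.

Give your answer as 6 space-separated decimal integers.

Answer: 0 1 2 6 7 8

Derivation:
Bit 0: prefix='1' -> emit 'n', reset
Bit 1: prefix='1' -> emit 'n', reset
Bit 2: prefix='0' (no match yet)
Bit 3: prefix='01' (no match yet)
Bit 4: prefix='011' (no match yet)
Bit 5: prefix='0110' -> emit 'd', reset
Bit 6: prefix='1' -> emit 'n', reset
Bit 7: prefix='1' -> emit 'n', reset
Bit 8: prefix='0' (no match yet)
Bit 9: prefix='01' (no match yet)
Bit 10: prefix='011' (no match yet)
Bit 11: prefix='0110' -> emit 'd', reset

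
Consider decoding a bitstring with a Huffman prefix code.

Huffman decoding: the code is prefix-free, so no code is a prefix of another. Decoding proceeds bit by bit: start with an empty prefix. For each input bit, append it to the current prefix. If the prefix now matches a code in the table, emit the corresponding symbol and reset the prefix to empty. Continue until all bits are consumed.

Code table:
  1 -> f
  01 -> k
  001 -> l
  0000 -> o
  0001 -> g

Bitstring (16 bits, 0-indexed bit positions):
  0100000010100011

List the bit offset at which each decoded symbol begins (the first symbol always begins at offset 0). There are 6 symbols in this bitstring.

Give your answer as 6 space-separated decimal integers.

Bit 0: prefix='0' (no match yet)
Bit 1: prefix='01' -> emit 'k', reset
Bit 2: prefix='0' (no match yet)
Bit 3: prefix='00' (no match yet)
Bit 4: prefix='000' (no match yet)
Bit 5: prefix='0000' -> emit 'o', reset
Bit 6: prefix='0' (no match yet)
Bit 7: prefix='00' (no match yet)
Bit 8: prefix='001' -> emit 'l', reset
Bit 9: prefix='0' (no match yet)
Bit 10: prefix='01' -> emit 'k', reset
Bit 11: prefix='0' (no match yet)
Bit 12: prefix='00' (no match yet)
Bit 13: prefix='000' (no match yet)
Bit 14: prefix='0001' -> emit 'g', reset
Bit 15: prefix='1' -> emit 'f', reset

Answer: 0 2 6 9 11 15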